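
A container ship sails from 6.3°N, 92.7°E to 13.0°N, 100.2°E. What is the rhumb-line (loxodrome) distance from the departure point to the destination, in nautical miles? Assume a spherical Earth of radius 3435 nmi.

Rhumb course C = atan2(Δλ, Δψ) with Δψ = ln[tan(π/4+φ₂/2)/tan(π/4+φ₁/2)] = +0.1187, Δλ = +0.1309 → C = 47.80°
d = R·|Δφ| / |cos C| = 3435·0.11694 / 0.67170 = 598 nmi

598 nmi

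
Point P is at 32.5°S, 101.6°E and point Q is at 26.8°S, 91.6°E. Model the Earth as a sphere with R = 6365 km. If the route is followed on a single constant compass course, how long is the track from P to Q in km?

1154 km

Rhumb course C = atan2(Δλ, Δψ) with Δψ = ln[tan(π/4+φ₂/2)/tan(π/4+φ₁/2)] = +0.1146, Δλ = -0.1745 → C = 303.28°
d = R·|Δφ| / |cos C| = 6365·0.09948 / 0.54870 = 1154 km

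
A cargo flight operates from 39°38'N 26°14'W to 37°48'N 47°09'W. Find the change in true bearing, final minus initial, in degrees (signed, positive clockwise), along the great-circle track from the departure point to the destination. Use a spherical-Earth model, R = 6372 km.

Initial bearing θ₁ = atan2(sin Δλ cos φ₂, cos φ₁ sin φ₂ − sin φ₁ cos φ₂ cos Δλ) = 270.25°
Final bearing θ₂ = (initial bearing from the destination back to the start) + 180° = 257.07°
Δθ = θ₂ − θ₁ = -13.2°

-13.2°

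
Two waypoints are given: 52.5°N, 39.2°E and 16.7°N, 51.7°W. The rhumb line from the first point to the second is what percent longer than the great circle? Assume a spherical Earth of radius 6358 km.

Great circle: σ = 1.3502 rad → d_gc = Rσ = 8584.5 km
Rhumb: Δφ = -0.6248, Δλ = -1.5865, Δψ = -0.7847, q = Δφ/Δψ = 0.7962 → d_rh = R√(Δφ²+q²Δλ²) = 8960.4 km
Excess = (8960.4 − 8584.5) / 8584.5 = 375.9 / 8584.5 = 4.38% ≈ 4.4%

4.4%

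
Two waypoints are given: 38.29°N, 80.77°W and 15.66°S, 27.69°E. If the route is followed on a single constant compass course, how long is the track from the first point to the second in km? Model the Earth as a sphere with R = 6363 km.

Δψ = ln[tan(π/4+φ₂/2)/tan(π/4+φ₁/2)] = -1.0012;  Δφ = -0.9416 rad,  Δλ = +1.8930 rad
q = Δφ/Δψ = 0.9405
d = R·√(Δφ² + q²Δλ²) = 6363·2.01396 = 12815 km

12815 km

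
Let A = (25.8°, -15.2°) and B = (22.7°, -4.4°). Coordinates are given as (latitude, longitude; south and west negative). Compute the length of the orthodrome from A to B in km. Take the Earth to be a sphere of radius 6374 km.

Haversine: a = sin²(Δφ/2)+cos φ₁ cos φ₂ sin²(Δλ/2) = 0.00809;  σ = 2·atan2(√a,√(1−a))
σ = 10.319° → d = Rσ = 6374·0.18011 = 1148 km

1148 km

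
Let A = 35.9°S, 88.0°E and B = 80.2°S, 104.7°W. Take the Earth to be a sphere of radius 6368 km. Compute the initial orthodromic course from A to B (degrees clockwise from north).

θ = atan2( sin Δλ·cos φ₂ ,  cos φ₁ sin φ₂ − sin φ₁ cos φ₂ cos Δλ )
  = atan2(+0.0374, -0.8956) = 177.61°

177.6°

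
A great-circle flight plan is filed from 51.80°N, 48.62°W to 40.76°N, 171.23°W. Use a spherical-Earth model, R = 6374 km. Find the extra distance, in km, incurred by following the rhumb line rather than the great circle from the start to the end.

Great circle: cos σ = sin φ₁ sin φ₂ + cos φ₁ cos φ₂ cos Δλ,  σ = 1.3071 rad → d_gc = 8331.5 km
Rhumb line: Δψ = -0.2802, q = Δφ/Δψ = 0.6877, d_rh = R√(Δφ²+q²Δλ²) = 9460.5 km
Excess = 9460.5 − 8331.5 = 1129.0 ≈ 1129 km

1129 km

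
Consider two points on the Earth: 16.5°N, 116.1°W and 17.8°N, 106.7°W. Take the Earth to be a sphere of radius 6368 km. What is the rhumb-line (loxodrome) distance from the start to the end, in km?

1009 km

Rhumb course C = atan2(Δλ, Δψ) with Δψ = ln[tan(π/4+φ₂/2)/tan(π/4+φ₁/2)] = +0.0237, Δλ = +0.1641 → C = 81.76°
d = R·|Δφ| / |cos C| = 6368·0.02269 / 0.14324 = 1009 km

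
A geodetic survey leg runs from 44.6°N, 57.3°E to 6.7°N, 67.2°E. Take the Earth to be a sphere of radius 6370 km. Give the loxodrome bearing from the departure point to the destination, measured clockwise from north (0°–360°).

167.1°

Meridional parts: M(φ₁)=+0.8715, M(φ₂)=+0.1172 → ΔM = -0.7543;  Δλ = +0.1728 rad
tan C = Δλ / ΔM = -0.2291 → C = 167.10°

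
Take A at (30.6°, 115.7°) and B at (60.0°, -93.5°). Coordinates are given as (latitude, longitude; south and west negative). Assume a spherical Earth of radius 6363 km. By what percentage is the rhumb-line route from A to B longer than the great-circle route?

23.5%

Great circle: σ = 1.5056 rad → d_gc = Rσ = 9580.1 km
Rhumb: Δφ = +0.5131, Δλ = +2.6320, Δψ = +0.7555, q = Δφ/Δψ = 0.6792 → d_rh = R√(Δφ²+q²Δλ²) = 11833.5 km
Excess = (11833.5 − 9580.1) / 9580.1 = 2253.4 / 9580.1 = 23.52% ≈ 23.5%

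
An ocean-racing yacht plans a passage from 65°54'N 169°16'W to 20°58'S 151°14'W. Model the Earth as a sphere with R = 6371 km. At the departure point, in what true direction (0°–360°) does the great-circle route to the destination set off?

163.2°

θ = atan2( sin Δλ·cos φ₂ ,  cos φ₁ sin φ₂ − sin φ₁ cos φ₂ cos Δλ )
  = atan2(+0.2891, -0.9566) = 163.19°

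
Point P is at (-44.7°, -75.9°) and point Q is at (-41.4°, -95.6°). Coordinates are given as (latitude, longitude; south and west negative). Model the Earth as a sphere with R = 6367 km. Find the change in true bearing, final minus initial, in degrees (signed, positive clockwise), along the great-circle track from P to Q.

Initial bearing θ₁ = atan2(sin Δλ cos φ₂, cos φ₁ sin φ₂ − sin φ₁ cos φ₂ cos Δλ) = 276.02°
Final bearing θ₂ = (initial bearing from the destination back to the start) + 180° = 289.55°
Δθ = θ₂ − θ₁ = +13.5°

+13.5°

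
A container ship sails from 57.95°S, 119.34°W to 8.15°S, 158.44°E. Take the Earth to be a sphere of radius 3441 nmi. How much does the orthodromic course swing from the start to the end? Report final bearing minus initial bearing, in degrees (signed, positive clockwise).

Initial bearing θ₁ = atan2(sin Δλ cos φ₂, cos φ₁ sin φ₂ − sin φ₁ cos φ₂ cos Δλ) = 272.24°
Final bearing θ₂ = (initial bearing from the destination back to the start) + 180° = 327.61°
Δθ = θ₂ − θ₁ = +55.4°

+55.4°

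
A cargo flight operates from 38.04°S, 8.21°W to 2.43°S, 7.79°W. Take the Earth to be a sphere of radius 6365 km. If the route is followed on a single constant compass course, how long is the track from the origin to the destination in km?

3956 km

Δψ = ln[tan(π/4+φ₂/2)/tan(π/4+φ₁/2)] = +0.6764;  Δφ = +0.6215 rad,  Δλ = +0.0073 rad
q = Δφ/Δψ = 0.9188
d = R·√(Δφ² + q²Δλ²) = 6365·0.62155 = 3956 km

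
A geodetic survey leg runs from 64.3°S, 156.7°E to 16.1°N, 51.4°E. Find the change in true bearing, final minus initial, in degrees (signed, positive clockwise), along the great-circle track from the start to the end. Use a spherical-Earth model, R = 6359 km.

At departure: θ₁ = atan2(sin Δλ cos φ₂, cos φ₁ sin φ₂ − sin φ₁ cos φ₂ cos Δλ) = 263.34°
At arrival: θ₂ = atan2(sin Δλ cos φ₁, −cos φ₂ sin φ₁ + sin φ₂ cos φ₁ cos Δλ) = 333.36°
Δθ = θ₂ − θ₁ = +70.0°

+70.0°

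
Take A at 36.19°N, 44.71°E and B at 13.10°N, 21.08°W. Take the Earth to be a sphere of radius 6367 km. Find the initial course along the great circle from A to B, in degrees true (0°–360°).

266.6°

N = sin Δλ·cos φ₂ = -0.8883;  D = cos φ₁ sin φ₂ − sin φ₁ cos φ₂ cos Δλ = -0.0529
initial course = atan2(N, D) = 266.59°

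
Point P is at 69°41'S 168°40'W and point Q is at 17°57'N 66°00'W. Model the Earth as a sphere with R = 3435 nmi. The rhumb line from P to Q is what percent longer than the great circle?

4.9%

Great circle: σ = 1.9406 rad → d_gc = Rσ = 6666.0 nmi
Rhumb: Δφ = +1.5295, Δλ = +1.7919, Δψ = +2.0379, q = Δφ/Δψ = 0.7505 → d_rh = R√(Δφ²+q²Δλ²) = 6995.9 nmi
Excess = (6995.9 − 6666.0) / 6666.0 = 329.9 / 6666.0 = 4.949% ≈ 4.9%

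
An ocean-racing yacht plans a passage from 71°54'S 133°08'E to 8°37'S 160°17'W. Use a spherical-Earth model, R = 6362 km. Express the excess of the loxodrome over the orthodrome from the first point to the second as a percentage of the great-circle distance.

2.9%

Great circle: σ = 1.3031 rad → d_gc = Rσ = 8290.5 km
Rhumb: Δφ = +1.1045, Δλ = +1.1621, Δψ = +1.6861, q = Δφ/Δψ = 0.6550 → d_rh = R√(Δφ²+q²Δλ²) = 8534.1 km
Excess = (8534.1 − 8290.5) / 8290.5 = 243.6 / 8290.5 = 2.94% ≈ 2.9%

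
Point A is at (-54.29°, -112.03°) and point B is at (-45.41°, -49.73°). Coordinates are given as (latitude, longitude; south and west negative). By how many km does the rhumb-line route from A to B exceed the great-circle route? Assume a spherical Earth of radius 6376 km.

Great circle: cos σ = sin φ₁ sin φ₂ + cos φ₁ cos φ₂ cos Δλ,  σ = 0.6939 rad → d_gc = 4424.6 km
Rhumb line: Δψ = +0.2413, q = Δφ/Δψ = 0.6423, d_rh = R√(Δφ²+q²Δλ²) = 4561.5 km
Excess = 4561.5 − 4424.6 = 136.9 ≈ 137 km

137 km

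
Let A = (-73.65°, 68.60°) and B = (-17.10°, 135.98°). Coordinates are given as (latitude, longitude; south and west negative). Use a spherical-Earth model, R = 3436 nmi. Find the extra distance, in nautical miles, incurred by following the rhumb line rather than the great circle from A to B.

138 nmi

Great circle: cos σ = sin φ₁ sin φ₂ + cos φ₁ cos φ₂ cos Δλ,  σ = 1.1749 rad → d_gc = 4037.0 nmi
Rhumb line: Δψ = +1.6373, q = Δφ/Δψ = 0.6028, d_rh = R√(Δφ²+q²Δλ²) = 4175.4 nmi
Excess = 4175.4 − 4037.0 = 138.4 ≈ 138 nmi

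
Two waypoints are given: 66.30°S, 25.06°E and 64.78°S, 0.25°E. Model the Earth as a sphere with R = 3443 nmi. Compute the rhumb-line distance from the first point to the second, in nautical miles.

Δψ = ln[tan(π/4+φ₂/2)/tan(π/4+φ₁/2)] = +0.0641;  Δφ = +0.0265 rad,  Δλ = -0.4330 rad
q = Δφ/Δψ = 0.4139
d = R·√(Δφ² + q²Δλ²) = 3443·0.18119 = 624 nmi

624 nmi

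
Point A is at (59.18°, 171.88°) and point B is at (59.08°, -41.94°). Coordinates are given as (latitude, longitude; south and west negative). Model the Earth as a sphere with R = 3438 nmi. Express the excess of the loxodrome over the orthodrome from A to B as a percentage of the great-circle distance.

Great circle: σ = 1.0263 rad → d_gc = Rσ = 3528.3 nmi
Rhumb: Δφ = -0.0017, Δλ = +2.5513, Δψ = -0.0034, q = Δφ/Δψ = 0.5131 → d_rh = R√(Δφ²+q²Δλ²) = 4500.6 nmi
Excess = (4500.6 − 3528.3) / 3528.3 = 972.3 / 3528.3 = 27.56% ≈ 27.6%

27.6%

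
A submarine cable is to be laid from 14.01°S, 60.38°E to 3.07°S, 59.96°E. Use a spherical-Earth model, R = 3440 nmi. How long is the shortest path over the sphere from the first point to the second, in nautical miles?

cos σ = sin φ₁ sin φ₂ + cos φ₁ cos φ₂ cos Δλ
      = sin(-14.01°)sin(-3.07°) + cos(-14.01°)cos(-3.07°)cos(-0.42°) = 0.9818
σ = 10.948° → d = Rσ = 3440·0.19108 = 657 nmi

657 nmi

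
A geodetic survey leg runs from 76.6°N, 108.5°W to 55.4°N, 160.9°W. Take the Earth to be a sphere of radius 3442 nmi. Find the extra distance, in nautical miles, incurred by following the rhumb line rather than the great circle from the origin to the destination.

Great circle: cos σ = sin φ₁ sin φ₂ + cos φ₁ cos φ₂ cos Δλ,  σ = 0.4928 rad → d_gc = 1696.2 nmi
Rhumb line: Δψ = -0.9751, q = Δφ/Δψ = 0.3795, d_rh = R√(Δφ²+q²Δλ²) = 1746.1 nmi
Excess = 1746.1 − 1696.2 = 49.9 ≈ 50 nmi

50 nmi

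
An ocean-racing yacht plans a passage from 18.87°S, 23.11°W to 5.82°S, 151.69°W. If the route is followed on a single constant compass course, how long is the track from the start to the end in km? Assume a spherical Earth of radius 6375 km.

14018 km

Δψ = ln[tan(π/4+φ₂/2)/tan(π/4+φ₁/2)] = +0.2337;  Δφ = +0.2278 rad,  Δλ = -2.2441 rad
q = Δφ/Δψ = 0.9746
d = R·√(Δφ² + q²Δλ²) = 6375·2.19888 = 14018 km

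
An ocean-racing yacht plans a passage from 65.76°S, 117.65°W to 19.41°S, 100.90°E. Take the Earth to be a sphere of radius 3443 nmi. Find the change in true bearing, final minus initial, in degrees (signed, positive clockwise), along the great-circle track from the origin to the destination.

+129.2°

Initial bearing θ₁ = atan2(sin Δλ cos φ₂, cos φ₁ sin φ₂ − sin φ₁ cos φ₂ cos Δλ) = 216.00°
Final bearing θ₂ = (initial bearing from the destination back to the start) + 180° = 345.18°
Δθ = θ₂ − θ₁ = +129.2°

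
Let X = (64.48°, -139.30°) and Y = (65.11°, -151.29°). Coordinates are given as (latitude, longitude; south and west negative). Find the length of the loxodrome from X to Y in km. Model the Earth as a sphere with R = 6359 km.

571 km

Δψ = ln[tan(π/4+φ₂/2)/tan(π/4+φ₁/2)] = +0.0258;  Δφ = +0.0110 rad,  Δλ = -0.2093 rad
q = Δφ/Δψ = 0.4258
d = R·√(Δφ² + q²Δλ²) = 6359·0.08979 = 571 km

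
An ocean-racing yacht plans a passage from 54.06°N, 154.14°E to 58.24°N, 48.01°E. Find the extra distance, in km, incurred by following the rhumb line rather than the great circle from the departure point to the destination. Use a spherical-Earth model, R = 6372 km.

Great circle: cos σ = sin φ₁ sin φ₂ + cos φ₁ cos φ₂ cos Δλ,  σ = 0.9241 rad → d_gc = 5888.2 km
Rhumb line: Δψ = +0.1311, q = Δφ/Δψ = 0.5563, d_rh = R√(Δφ²+q²Δλ²) = 6583.0 km
Excess = 6583.0 − 5888.2 = 694.8 ≈ 695 km

695 km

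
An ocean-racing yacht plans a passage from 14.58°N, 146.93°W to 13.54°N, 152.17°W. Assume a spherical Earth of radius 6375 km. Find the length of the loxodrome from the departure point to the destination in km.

577 km

Δψ = ln[tan(π/4+φ₂/2)/tan(π/4+φ₁/2)] = -0.0187;  Δφ = -0.0182 rad,  Δλ = -0.0915 rad
q = Δφ/Δψ = 0.9700
d = R·√(Δφ² + q²Δλ²) = 6375·0.09055 = 577 km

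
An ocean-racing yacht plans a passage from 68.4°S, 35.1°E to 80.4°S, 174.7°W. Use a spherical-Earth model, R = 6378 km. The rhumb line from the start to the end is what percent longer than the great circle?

32.6%

Great circle: σ = 0.5287 rad → d_gc = Rσ = 3371.8 km
Rhumb: Δφ = -0.2094, Δλ = +2.6215, Δψ = -0.8205, q = Δφ/Δψ = 0.2552 → d_rh = R√(Δφ²+q²Δλ²) = 4471.9 km
Excess = (4471.9 − 3371.8) / 3371.8 = 1100.1 / 3371.8 = 32.63% ≈ 32.6%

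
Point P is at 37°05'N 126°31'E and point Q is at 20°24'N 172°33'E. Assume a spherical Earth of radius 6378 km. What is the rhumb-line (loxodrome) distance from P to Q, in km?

Δψ = ln[tan(π/4+φ₂/2)/tan(π/4+φ₁/2)] = -0.3340;  Δφ = -0.2912 rad,  Δλ = +0.8034 rad
q = Δφ/Δψ = 0.8718
d = R·√(Δφ² + q²Δλ²) = 6378·0.75856 = 4838 km

4838 km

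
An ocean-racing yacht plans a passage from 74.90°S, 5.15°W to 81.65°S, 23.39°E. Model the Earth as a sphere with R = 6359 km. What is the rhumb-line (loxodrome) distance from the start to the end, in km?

Rhumb course C = atan2(Δλ, Δψ) with Δψ = ln[tan(π/4+φ₂/2)/tan(π/4+φ₁/2)] = -0.5965, Δλ = +0.4981 → C = 140.13°
d = R·|Δφ| / |cos C| = 6359·0.11781 / 0.76755 = 976 km

976 km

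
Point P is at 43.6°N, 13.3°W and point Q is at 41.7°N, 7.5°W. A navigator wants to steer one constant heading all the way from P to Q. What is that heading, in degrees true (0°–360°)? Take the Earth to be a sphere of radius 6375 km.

114.0°

Δψ = ln[tan(π/4+φ₂/2)/tan(π/4+φ₁/2)] = -0.0451
Δλ = +0.1012 rad (taken the short way round)
course = atan2(Δλ, Δψ) = 114.01°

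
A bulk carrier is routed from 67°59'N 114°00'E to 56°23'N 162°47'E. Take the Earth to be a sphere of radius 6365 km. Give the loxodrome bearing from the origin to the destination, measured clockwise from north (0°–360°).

117.3°

Δψ = ln[tan(π/4+φ₂/2)/tan(π/4+φ₁/2)] = -0.4401
Δλ = +0.8514 rad (taken the short way round)
course = atan2(Δλ, Δψ) = 117.33°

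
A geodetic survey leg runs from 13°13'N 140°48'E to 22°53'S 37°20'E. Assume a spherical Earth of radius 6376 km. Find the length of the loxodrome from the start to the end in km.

Rhumb course C = atan2(Δλ, Δψ) with Δψ = ln[tan(π/4+φ₂/2)/tan(π/4+φ₁/2)] = -0.6432, Δλ = -1.8058 → C = 250.40°
d = R·|Δφ| / |cos C| = 6376·0.63006 / 0.33553 = 11973 km

11973 km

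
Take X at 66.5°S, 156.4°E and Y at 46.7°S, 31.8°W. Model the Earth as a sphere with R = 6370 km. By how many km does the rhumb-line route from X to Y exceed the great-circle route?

Great circle: cos σ = sin φ₁ sin φ₂ + cos φ₁ cos φ₂ cos Δλ,  σ = 1.1628 rad → d_gc = 7407.3 km
Rhumb line: Δψ = +0.6462, q = Δφ/Δψ = 0.5347, d_rh = R√(Δφ²+q²Δλ²) = 10448.4 km
Excess = 10448.4 − 7407.3 = 3041.1 ≈ 3041 km

3041 km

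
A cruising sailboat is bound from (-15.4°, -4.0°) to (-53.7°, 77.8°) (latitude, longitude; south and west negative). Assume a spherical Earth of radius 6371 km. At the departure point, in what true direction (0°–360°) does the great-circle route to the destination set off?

N = sin Δλ·cos φ₂ = +0.5860;  D = cos φ₁ sin φ₂ − sin φ₁ cos φ₂ cos Δλ = -0.7546
initial course = atan2(N, D) = 142.17°

142.2°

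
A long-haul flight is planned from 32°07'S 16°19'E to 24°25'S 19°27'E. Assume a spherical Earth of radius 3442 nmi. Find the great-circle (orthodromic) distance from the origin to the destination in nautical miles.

491 nmi

Haversine: a = sin²(Δφ/2)+cos φ₁ cos φ₂ sin²(Δλ/2) = 0.00508;  σ = 2·atan2(√a,√(1−a))
σ = 8.178° → d = Rσ = 3442·0.14274 = 491 nmi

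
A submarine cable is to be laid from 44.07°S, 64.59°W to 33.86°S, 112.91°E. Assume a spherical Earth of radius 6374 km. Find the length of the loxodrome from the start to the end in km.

Δψ = ln[tan(π/4+φ₂/2)/tan(π/4+φ₁/2)] = +0.2299;  Δφ = +0.1782 rad,  Δλ = +3.0980 rad
q = Δφ/Δψ = 0.7751
d = R·√(Δφ² + q²Δλ²) = 6374·2.40798 = 15348 km

15348 km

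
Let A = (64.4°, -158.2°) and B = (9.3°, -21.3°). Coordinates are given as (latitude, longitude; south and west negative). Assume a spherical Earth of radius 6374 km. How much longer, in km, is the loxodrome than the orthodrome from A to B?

1611 km

Great circle: cos σ = sin φ₁ sin φ₂ + cos φ₁ cos φ₂ cos Δλ,  σ = 1.7372 rad → d_gc = 11072.7 km
Rhumb line: Δψ = -1.3189, q = Δφ/Δψ = 0.7291, d_rh = R√(Δφ²+q²Δλ²) = 12684.1 km
Excess = 12684.1 − 11072.7 = 1611.4 ≈ 1611 km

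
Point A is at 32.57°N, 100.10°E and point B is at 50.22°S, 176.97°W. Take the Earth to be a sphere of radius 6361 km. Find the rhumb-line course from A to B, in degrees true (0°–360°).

Meridional parts: M(φ₁)=+0.6018, M(φ₂)=-1.0167 → ΔM = -1.6185;  Δλ = +1.4474 rad
tan C = Δλ / ΔM = -0.8943 → C = 138.19°

138.2°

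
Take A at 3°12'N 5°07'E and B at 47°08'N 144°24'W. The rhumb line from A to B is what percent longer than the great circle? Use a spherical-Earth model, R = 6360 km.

Great circle: σ = 2.1465 rad → d_gc = Rσ = 13651.8 km
Rhumb: Δφ = +0.7668, Δλ = -2.6096, Δψ = +0.8792, q = Δφ/Δψ = 0.8722 → d_rh = R√(Δφ²+q²Δλ²) = 15274.6 km
Excess = (15274.6 − 13651.8) / 13651.8 = 1622.8 / 13651.8 = 11.89% ≈ 11.9%

11.9%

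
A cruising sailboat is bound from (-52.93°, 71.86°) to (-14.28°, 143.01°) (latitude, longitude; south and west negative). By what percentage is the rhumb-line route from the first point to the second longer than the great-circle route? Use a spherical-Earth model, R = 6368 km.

2.4%

Great circle: σ = 1.1750 rad → d_gc = Rσ = 7482.4 km
Rhumb: Δφ = +0.6746, Δλ = +1.2418, Δψ = +0.8410, q = Δφ/Δψ = 0.8022 → d_rh = R√(Δφ²+q²Δλ²) = 7660.9 km
Excess = (7660.9 − 7482.4) / 7482.4 = 178.5 / 7482.4 = 2.39% ≈ 2.4%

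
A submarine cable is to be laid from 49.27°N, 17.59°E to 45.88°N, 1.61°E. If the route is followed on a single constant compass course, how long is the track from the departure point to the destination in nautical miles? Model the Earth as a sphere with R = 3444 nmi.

679 nmi

Rhumb course C = atan2(Δλ, Δψ) with Δψ = ln[tan(π/4+φ₂/2)/tan(π/4+φ₁/2)] = -0.0877, Δλ = -0.2789 → C = 252.54°
d = R·|Δφ| / |cos C| = 3444·0.05917 / 0.30011 = 679 nmi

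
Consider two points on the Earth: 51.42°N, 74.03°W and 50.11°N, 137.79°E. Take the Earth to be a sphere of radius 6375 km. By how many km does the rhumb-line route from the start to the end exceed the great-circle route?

2091 km

Great circle: cos σ = sin φ₁ sin φ₂ + cos φ₁ cos φ₂ cos Δλ,  σ = 1.3078 rad → d_gc = 8337.1 km
Rhumb line: Δψ = -0.0362, q = Δφ/Δψ = 0.6324, d_rh = R√(Δφ²+q²Δλ²) = 10428.3 km
Excess = 10428.3 − 8337.1 = 2091.2 ≈ 2091 km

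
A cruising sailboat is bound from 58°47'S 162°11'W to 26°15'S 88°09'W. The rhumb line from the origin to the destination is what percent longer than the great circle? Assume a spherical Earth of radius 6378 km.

3.7%

Great circle: σ = 1.0401 rad → d_gc = Rσ = 6633.9 km
Rhumb: Δφ = +0.5678, Δλ = +1.2921, Δψ = +0.8002, q = Δφ/Δψ = 0.7096 → d_rh = R√(Δφ²+q²Δλ²) = 6878.6 km
Excess = (6878.6 − 6633.9) / 6633.9 = 244.7 / 6633.9 = 3.69% ≈ 3.7%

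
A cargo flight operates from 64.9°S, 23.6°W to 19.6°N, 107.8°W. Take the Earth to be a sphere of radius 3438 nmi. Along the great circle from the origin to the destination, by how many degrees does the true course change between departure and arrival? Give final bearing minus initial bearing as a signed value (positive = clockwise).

At departure: θ₁ = atan2(sin Δλ cos φ₂, cos φ₁ sin φ₂ − sin φ₁ cos φ₂ cos Δλ) = 283.70°
At arrival: θ₂ = atan2(sin Δλ cos φ₁, −cos φ₂ sin φ₁ + sin φ₂ cos φ₁ cos Δλ) = 334.06°
Δθ = θ₂ − θ₁ = +50.4°

+50.4°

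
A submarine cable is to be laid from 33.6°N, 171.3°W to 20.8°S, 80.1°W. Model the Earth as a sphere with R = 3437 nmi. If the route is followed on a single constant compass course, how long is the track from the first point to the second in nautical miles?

Δψ = ln[tan(π/4+φ₂/2)/tan(π/4+φ₁/2)] = -0.9945;  Δφ = -0.9495 rad,  Δλ = +1.5917 rad
q = Δφ/Δψ = 0.9547
d = R·√(Δφ² + q²Δλ²) = 3437·1.79183 = 6159 nmi

6159 nmi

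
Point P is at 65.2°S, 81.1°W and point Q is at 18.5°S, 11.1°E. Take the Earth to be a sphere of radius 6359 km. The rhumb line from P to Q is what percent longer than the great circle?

Great circle: σ = 1.2945 rad → d_gc = Rσ = 8231.9 km
Rhumb: Δφ = +0.8151, Δλ = +1.6092, Δψ = +1.1861, q = Δφ/Δψ = 0.6872 → d_rh = R√(Δφ²+q²Δλ²) = 8735.6 km
Excess = (8735.6 − 8231.9) / 8231.9 = 503.7 / 8231.9 = 6.12% ≈ 6.1%

6.1%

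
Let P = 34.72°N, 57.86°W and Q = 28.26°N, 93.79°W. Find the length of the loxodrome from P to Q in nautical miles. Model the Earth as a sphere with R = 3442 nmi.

Rhumb course C = atan2(Δλ, Δψ) with Δψ = ln[tan(π/4+φ₂/2)/tan(π/4+φ₁/2)] = -0.1323, Δλ = -0.6271 → C = 258.08°
d = R·|Δφ| / |cos C| = 3442·0.11275 / 0.20649 = 1879 nmi

1879 nmi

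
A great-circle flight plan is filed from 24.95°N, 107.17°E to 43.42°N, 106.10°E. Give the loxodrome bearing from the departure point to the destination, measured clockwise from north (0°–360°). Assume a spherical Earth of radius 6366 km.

357.3°

Δψ = ln[tan(π/4+φ₂/2)/tan(π/4+φ₁/2)] = +0.3930
Δλ = -0.0187 rad (taken the short way round)
course = atan2(Δλ, Δψ) = 357.28°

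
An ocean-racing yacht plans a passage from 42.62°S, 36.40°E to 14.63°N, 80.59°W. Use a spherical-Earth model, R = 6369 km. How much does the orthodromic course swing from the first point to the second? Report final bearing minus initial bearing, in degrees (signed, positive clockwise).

+48.4°

Initial bearing θ₁ = atan2(sin Δλ cos φ₂, cos φ₁ sin φ₂ − sin φ₁ cos φ₂ cos Δλ) = 262.63°
Final bearing θ₂ = (initial bearing from the destination back to the start) + 180° = 311.04°
Δθ = θ₂ − θ₁ = +48.4°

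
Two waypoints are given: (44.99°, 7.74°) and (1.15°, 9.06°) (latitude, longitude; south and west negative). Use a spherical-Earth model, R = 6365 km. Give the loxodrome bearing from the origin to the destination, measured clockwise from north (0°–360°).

Meridional parts: M(φ₁)=+0.8811, M(φ₂)=+0.0201 → ΔM = -0.8611;  Δλ = +0.0230 rad
tan C = Δλ / ΔM = -0.0268 → C = 178.47°

178.5°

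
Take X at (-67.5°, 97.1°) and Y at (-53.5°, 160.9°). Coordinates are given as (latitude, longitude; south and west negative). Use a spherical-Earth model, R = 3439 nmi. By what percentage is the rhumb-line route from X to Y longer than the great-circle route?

Great circle: σ = 0.5677 rad → d_gc = Rσ = 1952.2 nmi
Rhumb: Δφ = +0.2443, Δλ = +1.1135, Δψ = +0.5055, q = Δφ/Δψ = 0.4834 → d_rh = R√(Δφ²+q²Δλ²) = 2032.9 nmi
Excess = (2032.9 − 1952.2) / 1952.2 = 80.7 / 1952.2 = 4.13% ≈ 4.1%

4.1%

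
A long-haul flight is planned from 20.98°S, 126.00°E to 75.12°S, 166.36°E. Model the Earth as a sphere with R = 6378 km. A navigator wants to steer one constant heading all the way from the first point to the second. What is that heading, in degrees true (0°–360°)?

Meridional parts: M(φ₁)=-0.3746, M(φ₂)=-2.0357 → ΔM = -1.6611;  Δλ = +0.7044 rad
tan C = Δλ / ΔM = -0.4241 → C = 157.02°

157.0°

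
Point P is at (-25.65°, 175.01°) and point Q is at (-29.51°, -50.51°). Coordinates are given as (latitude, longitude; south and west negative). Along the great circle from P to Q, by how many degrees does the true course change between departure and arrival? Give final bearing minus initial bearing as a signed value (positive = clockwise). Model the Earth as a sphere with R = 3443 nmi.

Initial bearing θ₁ = atan2(sin Δλ cos φ₂, cos φ₁ sin φ₂ − sin φ₁ cos φ₂ cos Δλ) = 138.75°
Final bearing θ₂ = (initial bearing from the destination back to the start) + 180° = 43.08°
Δθ = θ₂ − θ₁ = -95.7°

-95.7°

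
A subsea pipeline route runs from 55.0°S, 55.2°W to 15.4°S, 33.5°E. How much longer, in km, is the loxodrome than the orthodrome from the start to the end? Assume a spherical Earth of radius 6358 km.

365 km

Great circle: cos σ = sin φ₁ sin φ₂ + cos φ₁ cos φ₂ cos Δλ,  σ = 1.3386 rad → d_gc = 8511.1 km
Rhumb line: Δψ = +0.8822, q = Δφ/Δψ = 0.7835, d_rh = R√(Δφ²+q²Δλ²) = 8875.8 km
Excess = 8875.8 − 8511.1 = 364.7 ≈ 365 km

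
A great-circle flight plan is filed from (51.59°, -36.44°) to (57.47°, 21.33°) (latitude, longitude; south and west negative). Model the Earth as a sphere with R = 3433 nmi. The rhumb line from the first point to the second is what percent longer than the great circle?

3.0%

Great circle: σ = 0.5757 rad → d_gc = Rσ = 1976.3 nmi
Rhumb: Δφ = +0.1026, Δλ = +1.0083, Δψ = +0.1772, q = Δφ/Δψ = 0.5790 → d_rh = R√(Δφ²+q²Δλ²) = 2034.9 nmi
Excess = (2034.9 − 1976.3) / 1976.3 = 58.6 / 1976.3 = 2.97% ≈ 3.0%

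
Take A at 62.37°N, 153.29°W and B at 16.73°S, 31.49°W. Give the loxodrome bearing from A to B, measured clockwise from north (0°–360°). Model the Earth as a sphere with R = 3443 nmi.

128.6°

Δψ = ln[tan(π/4+φ₂/2)/tan(π/4+φ₁/2)] = -1.6991
Δλ = +2.1258 rad (taken the short way round)
course = atan2(Δλ, Δψ) = 128.63°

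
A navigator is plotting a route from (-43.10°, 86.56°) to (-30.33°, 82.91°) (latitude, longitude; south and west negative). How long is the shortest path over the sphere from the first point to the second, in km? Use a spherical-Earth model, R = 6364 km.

Haversine: a = sin²(Δφ/2)+cos φ₁ cos φ₂ sin²(Δλ/2) = 0.01301;  σ = 2·atan2(√a,√(1−a))
σ = 13.097° → d = Rσ = 6364·0.22859 = 1455 km

1455 km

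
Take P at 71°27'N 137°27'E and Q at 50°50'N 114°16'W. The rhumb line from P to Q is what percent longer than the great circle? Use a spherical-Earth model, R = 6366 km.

13.3%

Great circle: σ = 0.8339 rad → d_gc = Rσ = 5308.6 km
Rhumb: Δφ = -0.3598, Δλ = +1.8899, Δψ = -0.7786, q = Δφ/Δψ = 0.4621 → d_rh = R√(Δφ²+q²Δλ²) = 6013.5 km
Excess = (6013.5 − 5308.6) / 5308.6 = 704.9 / 5308.6 = 13.28% ≈ 13.3%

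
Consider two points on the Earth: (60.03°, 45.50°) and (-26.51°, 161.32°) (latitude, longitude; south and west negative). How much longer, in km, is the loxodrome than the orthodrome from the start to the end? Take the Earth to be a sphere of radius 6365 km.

Great circle: cos σ = sin φ₁ sin φ₂ + cos φ₁ cos φ₂ cos Δλ,  σ = 2.1912 rad → d_gc = 13947.0 km
Rhumb line: Δψ = -1.7981, q = Δφ/Δψ = 0.8400, d_rh = R√(Δφ²+q²Δλ²) = 14464.7 km
Excess = 14464.7 − 13947.0 = 517.7 ≈ 518 km

518 km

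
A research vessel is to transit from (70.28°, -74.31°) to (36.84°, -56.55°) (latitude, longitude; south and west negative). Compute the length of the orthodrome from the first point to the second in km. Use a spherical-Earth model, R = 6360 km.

3858 km

Haversine: a = sin²(Δφ/2)+cos φ₁ cos φ₂ sin²(Δλ/2) = 0.08920;  σ = 2·atan2(√a,√(1−a))
σ = 34.755° → d = Rσ = 6360·0.60660 = 3858 km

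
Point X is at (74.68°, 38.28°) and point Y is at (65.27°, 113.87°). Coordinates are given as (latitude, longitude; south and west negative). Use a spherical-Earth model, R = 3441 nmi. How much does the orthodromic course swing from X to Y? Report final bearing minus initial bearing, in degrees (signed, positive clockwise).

Initial bearing θ₁ = atan2(sin Δλ cos φ₂, cos φ₁ sin φ₂ − sin φ₁ cos φ₂ cos Δλ) = 70.99°
Final bearing θ₂ = (initial bearing from the destination back to the start) + 180° = 143.34°
Δθ = θ₂ − θ₁ = +72.3°

+72.3°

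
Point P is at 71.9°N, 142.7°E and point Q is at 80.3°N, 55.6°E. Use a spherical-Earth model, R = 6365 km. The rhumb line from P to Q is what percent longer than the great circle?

Great circle: σ = 0.3494 rad → d_gc = Rσ = 2224.0 km
Rhumb: Δφ = +0.1466, Δλ = -1.5202, Δψ = +0.6298, q = Δφ/Δψ = 0.2328 → d_rh = R√(Δφ²+q²Δλ²) = 2438.2 km
Excess = (2438.2 − 2224.0) / 2224.0 = 214.2 / 2224.0 = 9.63% ≈ 9.6%

9.6%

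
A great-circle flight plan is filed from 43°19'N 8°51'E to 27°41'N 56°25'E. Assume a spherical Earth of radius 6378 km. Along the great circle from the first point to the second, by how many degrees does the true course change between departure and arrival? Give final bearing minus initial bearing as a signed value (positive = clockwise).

+29.0°

Initial bearing θ₁ = atan2(sin Δλ cos φ₂, cos φ₁ sin φ₂ − sin φ₁ cos φ₂ cos Δλ) = 96.28°
Final bearing θ₂ = (initial bearing from the destination back to the start) + 180° = 125.24°
Δθ = θ₂ − θ₁ = +29.0°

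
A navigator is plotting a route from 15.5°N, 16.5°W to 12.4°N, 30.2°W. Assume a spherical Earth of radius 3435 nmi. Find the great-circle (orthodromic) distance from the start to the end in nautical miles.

cos σ = sin φ₁ sin φ₂ + cos φ₁ cos φ₂ cos Δλ
      = sin(15.50°)sin(12.40°) + cos(15.50°)cos(12.40°)cos(-13.70°) = 0.9718
σ = 13.649° → d = Rσ = 3435·0.23822 = 818 nmi

818 nmi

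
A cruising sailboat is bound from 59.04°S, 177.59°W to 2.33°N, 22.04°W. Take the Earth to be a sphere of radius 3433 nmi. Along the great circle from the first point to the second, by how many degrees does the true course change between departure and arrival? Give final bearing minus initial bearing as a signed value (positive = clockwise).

-137.2°

Initial bearing θ₁ = atan2(sin Δλ cos φ₂, cos φ₁ sin φ₂ − sin φ₁ cos φ₂ cos Δλ) = 151.42°
Final bearing θ₂ = (initial bearing from the destination back to the start) + 180° = 14.26°
Δθ = θ₂ − θ₁ = -137.2°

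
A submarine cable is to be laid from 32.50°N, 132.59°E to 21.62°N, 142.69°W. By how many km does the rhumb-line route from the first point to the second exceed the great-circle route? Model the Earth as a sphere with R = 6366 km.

Great circle: cos σ = sin φ₁ sin φ₂ + cos φ₁ cos φ₂ cos Δλ,  σ = 1.2973 rad → d_gc = 8258.5 km
Rhumb line: Δψ = -0.2137, q = Δφ/Δψ = 0.8885, d_rh = R√(Δφ²+q²Δλ²) = 8450.3 km
Excess = 8450.3 − 8258.5 = 191.8 ≈ 192 km

192 km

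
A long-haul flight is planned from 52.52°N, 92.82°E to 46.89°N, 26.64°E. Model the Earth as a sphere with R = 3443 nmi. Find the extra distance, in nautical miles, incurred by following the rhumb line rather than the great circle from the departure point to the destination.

Great circle: cos σ = sin φ₁ sin φ₂ + cos φ₁ cos φ₂ cos Δλ,  σ = 0.7268 rad → d_gc = 2502.5 nmi
Rhumb line: Δψ = -0.1522, q = Δφ/Δψ = 0.6457, d_rh = R√(Δφ²+q²Δλ²) = 2590.2 nmi
Excess = 2590.2 − 2502.5 = 87.7 ≈ 88 nmi

88 nmi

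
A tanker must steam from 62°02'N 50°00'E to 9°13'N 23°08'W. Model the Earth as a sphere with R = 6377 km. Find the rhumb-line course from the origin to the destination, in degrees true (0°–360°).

226.1°

Δψ = ln[tan(π/4+φ₂/2)/tan(π/4+φ₁/2)] = -1.2287
Δλ = -1.2764 rad (taken the short way round)
course = atan2(Δλ, Δψ) = 226.09°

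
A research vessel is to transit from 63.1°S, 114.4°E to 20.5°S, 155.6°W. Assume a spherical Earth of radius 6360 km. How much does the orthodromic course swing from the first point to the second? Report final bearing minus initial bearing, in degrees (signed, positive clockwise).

-71.2°

Initial bearing θ₁ = atan2(sin Δλ cos φ₂, cos φ₁ sin φ₂ − sin φ₁ cos φ₂ cos Δλ) = 99.60°
Final bearing θ₂ = (initial bearing from the destination back to the start) + 180° = 28.44°
Δθ = θ₂ − θ₁ = -71.2°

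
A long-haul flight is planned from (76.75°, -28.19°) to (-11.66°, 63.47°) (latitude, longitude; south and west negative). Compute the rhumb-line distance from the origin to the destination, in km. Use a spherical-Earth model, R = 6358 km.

Δψ = ln[tan(π/4+φ₂/2)/tan(π/4+φ₁/2)] = -2.3578;  Δφ = -1.5430 rad,  Δλ = +1.5998 rad
q = Δφ/Δψ = 0.6544
d = R·√(Δφ² + q²Δλ²) = 6358·1.86469 = 11856 km

11856 km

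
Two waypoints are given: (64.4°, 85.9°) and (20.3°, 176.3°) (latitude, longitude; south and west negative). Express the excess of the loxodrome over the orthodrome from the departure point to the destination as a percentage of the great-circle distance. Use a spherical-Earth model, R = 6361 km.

5.9%

Great circle: σ = 1.2556 rad → d_gc = Rσ = 7986.6 km
Rhumb: Δφ = -0.7697, Δλ = +1.5778, Δψ = -1.1200, q = Δφ/Δψ = 0.6872 → d_rh = R√(Δφ²+q²Δλ²) = 8458.2 km
Excess = (8458.2 − 7986.6) / 7986.6 = 471.6 / 7986.6 = 5.90% ≈ 5.9%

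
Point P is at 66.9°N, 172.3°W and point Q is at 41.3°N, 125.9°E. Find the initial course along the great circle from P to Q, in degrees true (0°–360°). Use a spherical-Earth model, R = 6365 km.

264.2°

θ = atan2( sin Δλ·cos φ₂ ,  cos φ₁ sin φ₂ − sin φ₁ cos φ₂ cos Δλ )
  = atan2(-0.6621, -0.0676) = 264.17°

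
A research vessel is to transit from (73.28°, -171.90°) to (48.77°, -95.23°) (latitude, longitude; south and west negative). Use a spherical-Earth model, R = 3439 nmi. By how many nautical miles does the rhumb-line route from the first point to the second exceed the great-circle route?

148 nmi

Great circle: cos σ = sin φ₁ sin φ₂ + cos φ₁ cos φ₂ cos Δλ,  σ = 0.7013 rad → d_gc = 2411.8 nmi
Rhumb line: Δψ = -0.9399, q = Δφ/Δψ = 0.4551, d_rh = R√(Δφ²+q²Δλ²) = 2559.4 nmi
Excess = 2559.4 − 2411.8 = 147.6 ≈ 148 nmi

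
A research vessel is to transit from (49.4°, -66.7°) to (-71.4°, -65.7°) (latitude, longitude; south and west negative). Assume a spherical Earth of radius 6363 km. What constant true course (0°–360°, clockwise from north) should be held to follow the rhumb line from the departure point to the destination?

179.6°

Δψ = ln[tan(π/4+φ₂/2)/tan(π/4+φ₁/2)] = -2.8039
Δλ = +0.0175 rad (taken the short way round)
course = atan2(Δλ, Δψ) = 179.64°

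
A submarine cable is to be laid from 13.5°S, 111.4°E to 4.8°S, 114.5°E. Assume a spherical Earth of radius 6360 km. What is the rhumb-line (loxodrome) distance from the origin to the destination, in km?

1024 km

Rhumb course C = atan2(Δλ, Δψ) with Δψ = ln[tan(π/4+φ₂/2)/tan(π/4+φ₁/2)] = +0.1540, Δλ = +0.0541 → C = 19.36°
d = R·|Δφ| / |cos C| = 6360·0.15184 / 0.94344 = 1024 km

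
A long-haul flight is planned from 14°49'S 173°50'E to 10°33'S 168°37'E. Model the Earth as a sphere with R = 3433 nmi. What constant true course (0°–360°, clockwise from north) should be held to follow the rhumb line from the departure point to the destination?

310.0°

Δψ = ln[tan(π/4+φ₂/2)/tan(π/4+φ₁/2)] = +0.0763
Δλ = -0.0910 rad (taken the short way round)
course = atan2(Δλ, Δψ) = 309.98°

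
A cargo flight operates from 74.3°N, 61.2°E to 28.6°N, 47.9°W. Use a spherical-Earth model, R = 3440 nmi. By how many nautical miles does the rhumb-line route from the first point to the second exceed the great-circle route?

Great circle: cos σ = sin φ₁ sin φ₂ + cos φ₁ cos φ₂ cos Δλ,  σ = 1.1777 rad → d_gc = 4051.1 nmi
Rhumb line: Δψ = -1.4601, q = Δφ/Δψ = 0.5463, d_rh = R√(Δφ²+q²Δλ²) = 4509.1 nmi
Excess = 4509.1 − 4051.1 = 458.0 ≈ 458 nmi

458 nmi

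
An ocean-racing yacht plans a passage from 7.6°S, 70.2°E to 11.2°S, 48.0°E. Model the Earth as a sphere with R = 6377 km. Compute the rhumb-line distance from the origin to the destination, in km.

Rhumb course C = atan2(Δλ, Δψ) with Δψ = ln[tan(π/4+φ₂/2)/tan(π/4+φ₁/2)] = -0.0637, Δλ = -0.3875 → C = 260.66°
d = R·|Δφ| / |cos C| = 6377·0.06283 / 0.16222 = 2470 km

2470 km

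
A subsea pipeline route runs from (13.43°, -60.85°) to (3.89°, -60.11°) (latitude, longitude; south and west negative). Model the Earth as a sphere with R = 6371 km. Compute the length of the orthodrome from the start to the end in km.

Haversine: a = sin²(Δφ/2)+cos φ₁ cos φ₂ sin²(Δλ/2) = 0.00696;  σ = 2·atan2(√a,√(1−a))
σ = 9.568° → d = Rσ = 6371·0.16699 = 1064 km

1064 km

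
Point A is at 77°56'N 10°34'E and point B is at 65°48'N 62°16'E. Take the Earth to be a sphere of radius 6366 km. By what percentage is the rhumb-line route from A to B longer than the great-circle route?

3.1%

Great circle: σ = 0.3330 rad → d_gc = Rσ = 2119.6 km
Rhumb: Δφ = -0.2118, Δλ = +0.9023, Δψ = -0.7072, q = Δφ/Δψ = 0.2994 → d_rh = R√(Δφ²+q²Δλ²) = 2185.4 km
Excess = (2185.4 − 2119.6) / 2119.6 = 65.8 / 2119.6 = 3.10% ≈ 3.1%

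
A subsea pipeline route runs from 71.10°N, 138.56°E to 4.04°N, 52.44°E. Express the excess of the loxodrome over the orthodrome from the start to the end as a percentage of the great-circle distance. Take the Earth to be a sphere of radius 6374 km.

4.8%

Great circle: σ = 1.4822 rad → d_gc = Rσ = 9447.3 km
Rhumb: Δφ = -1.1704, Δλ = -1.5031, Δψ = -1.7225, q = Δφ/Δψ = 0.6795 → d_rh = R√(Δφ²+q²Δλ²) = 9901.2 km
Excess = (9901.2 − 9447.3) / 9447.3 = 453.9 / 9447.3 = 4.80% ≈ 4.8%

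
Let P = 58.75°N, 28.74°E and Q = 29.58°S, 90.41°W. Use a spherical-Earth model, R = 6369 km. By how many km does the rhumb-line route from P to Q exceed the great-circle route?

490 km

Great circle: cos σ = sin φ₁ sin φ₂ + cos φ₁ cos φ₂ cos Δλ,  σ = 2.2676 rad → d_gc = 14442.4 km
Rhumb line: Δψ = -1.8150, q = Δφ/Δψ = 0.8494, d_rh = R√(Δφ²+q²Δλ²) = 14932.3 km
Excess = 14932.3 − 14442.4 = 489.9 ≈ 490 km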